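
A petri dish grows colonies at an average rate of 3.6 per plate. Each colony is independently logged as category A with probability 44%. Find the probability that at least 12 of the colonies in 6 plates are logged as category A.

0.2484

Thinning: the colonies that are logged as category A themselves form a Poisson process with rate 0.44 × 3.6 = 1.584 per plate.
Over the interval, μ = 1.584 × 6 = 9.504 (6 plates).
P(N ≥ 12) = 1 − P(N ≤ 11) ≈ 0.2484.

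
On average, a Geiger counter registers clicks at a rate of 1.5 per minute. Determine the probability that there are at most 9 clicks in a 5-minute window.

Over the interval, μ = 1.5 × 5 = 7.5 (a 5-minute window = 5 minutes).
P(N ≤ 9) = Σ_{j=0}^{9} e^(−μ) μ^j/j! ≈ 0.7764.

0.7764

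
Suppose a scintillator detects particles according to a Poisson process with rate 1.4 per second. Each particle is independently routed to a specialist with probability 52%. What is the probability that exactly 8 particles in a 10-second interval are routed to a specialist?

Thinning: the particles that are routed to a specialist themselves form a Poisson process with rate 0.52 × 1.4 = 0.728 per second.
Over the interval, μ = 0.728 × 10 = 7.28 (a 10-second interval = 10 seconds).
P(N = 8) = e^(−7.28) · 7.28^8/8! ≈ 0.1349.

0.1349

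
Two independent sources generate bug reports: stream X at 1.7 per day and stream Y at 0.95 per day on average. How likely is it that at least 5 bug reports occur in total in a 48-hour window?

Independent Poisson processes superpose: combined rate λ = 1.7 + 0.95 = 2.65 per day.
Over the interval, μ = 2.65 × 2 = 5.3 (a 48-hour window = 2 days).
P(N ≥ 5) = 1 − P(N ≤ 4) ≈ 0.6105.

0.6105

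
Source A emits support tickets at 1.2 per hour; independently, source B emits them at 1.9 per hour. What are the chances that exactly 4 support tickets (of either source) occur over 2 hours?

0.1249

Independent Poisson processes superpose: combined rate λ = 1.2 + 1.9 = 3.1 per hour.
Over the interval, μ = 3.1 × 2 = 6.2 (2 hours).
P(N = 4) = e^(−6.2) · 6.2^4/4! ≈ 0.1249.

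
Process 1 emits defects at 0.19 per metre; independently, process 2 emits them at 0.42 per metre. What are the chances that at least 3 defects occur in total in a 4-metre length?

Independent Poisson processes superpose: combined rate λ = 0.19 + 0.42 = 0.61 per metre.
Over the interval, μ = 0.61 × 4 = 2.44 (a 4-metre length = 4 metres).
P(N ≥ 3) = 1 − P(N ≤ 2) ≈ 0.4407.

0.4407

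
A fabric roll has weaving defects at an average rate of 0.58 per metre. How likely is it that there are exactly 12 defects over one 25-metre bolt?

Over the interval, μ = 0.58 × 25 = 14.5 (a 25-metre bolt = 25 metres).
P(N = 12) = e^(−μ) μ^12/12! = e^(−14.5) · 14.5^12/479001600 ≈ 0.0910.

0.0910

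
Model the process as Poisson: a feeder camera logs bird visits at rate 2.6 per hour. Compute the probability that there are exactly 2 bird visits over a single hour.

With mean μ = 2.6 per hour,
P(N = 2) = e^(−μ) μ^2/2! = e^(−2.6) · 2.6^2/2 ≈ 0.2510.

0.2510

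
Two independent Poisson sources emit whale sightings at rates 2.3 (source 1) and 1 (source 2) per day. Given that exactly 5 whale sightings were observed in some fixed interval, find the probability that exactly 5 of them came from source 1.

Given the total, each event is independently from source 1 with probability p = λ_1/(λ_1+λ_2) = 2.3/3.3 ≈ 0.6970.
So K ~ Binomial(5, 2.3/3.3): P(K = 5) = C(5,5) · (2.3/3.3)^5 · (1/3.3)^0 ≈ 0.1645.

0.1645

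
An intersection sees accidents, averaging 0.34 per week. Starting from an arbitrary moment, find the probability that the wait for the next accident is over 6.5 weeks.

0.1097

The wait for the next event is exponential with rate λ = 0.34 per week.
P(T > 6.5) = e^(−λt) = e^(−0.34 × 6.5) = e^(−2.21) ≈ 0.1097.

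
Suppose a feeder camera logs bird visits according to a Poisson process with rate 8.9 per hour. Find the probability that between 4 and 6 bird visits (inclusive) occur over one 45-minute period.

0.3988

Over the interval, μ = 8.9 × 0.75 = 6.675 (a 45-minute period = 0.75 hours).
P(4 ≤ N ≤ 6) = Σ_{j=4}^{6} e^(−6.675) · 6.675^j/j! ≈ 0.3988.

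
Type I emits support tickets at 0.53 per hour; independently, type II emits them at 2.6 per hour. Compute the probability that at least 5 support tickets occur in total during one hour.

Independent Poisson processes superpose: combined rate λ = 0.53 + 2.6 = 3.13 per hour.
So μ = 3.13.
P(N ≥ 5) = 1 − P(N ≤ 4) ≈ 0.2070.

0.2070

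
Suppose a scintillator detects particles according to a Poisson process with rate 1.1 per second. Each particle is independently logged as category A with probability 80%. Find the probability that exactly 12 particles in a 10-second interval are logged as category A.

0.0679

Thinning: the particles that are logged as category A themselves form a Poisson process with rate 0.8 × 1.1 = 0.88 per second.
Over the interval, μ = 0.88 × 10 = 8.8 (a 10-second interval = 10 seconds).
P(N = 12) = e^(−8.8) · 8.8^12/12! ≈ 0.0679.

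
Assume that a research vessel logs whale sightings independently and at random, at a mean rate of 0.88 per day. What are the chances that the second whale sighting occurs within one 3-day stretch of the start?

Over the interval, μ = 0.88 × 3 = 2.64 (a 3-day stretch = 3 days).
The second arrival falls in the interval iff at least 2 events occur there: P(S_2 ≤ t) = P(N ≥ 2) = 1 − P(N ≤ 1) ≈ 0.7402.

0.7402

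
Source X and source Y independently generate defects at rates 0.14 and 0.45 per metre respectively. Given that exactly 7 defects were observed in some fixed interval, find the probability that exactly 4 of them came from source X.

Given the total, each event is independently from source X with probability p = λ_X/(λ_X+λ_Y) = 0.14/0.59 ≈ 0.2373.
So K ~ Binomial(7, 0.14/0.59): P(K = 4) = C(7,4) · (0.14/0.59)^4 · (0.45/0.59)^3 ≈ 0.0492.

0.0492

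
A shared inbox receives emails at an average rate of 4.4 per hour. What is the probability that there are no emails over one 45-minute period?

Over the interval, μ = 4.4 × 0.75 = 3.3 (a 45-minute period = 0.75 hours).
P(N = 0) = e^(−μ) μ^0/0! = e^(−3.3) · 3.3^0/1 ≈ 0.0369.

0.0369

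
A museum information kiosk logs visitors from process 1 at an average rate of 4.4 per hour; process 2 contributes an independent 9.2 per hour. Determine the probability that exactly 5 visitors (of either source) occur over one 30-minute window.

Independent Poisson processes superpose: combined rate λ = 4.4 + 9.2 = 13.6 per hour.
Over the interval, μ = 13.6 × 0.5 = 6.8 (a 30-minute window = 0.5 hours).
P(N = 5) = e^(−6.8) · 6.8^5/5! ≈ 0.1349.

0.1349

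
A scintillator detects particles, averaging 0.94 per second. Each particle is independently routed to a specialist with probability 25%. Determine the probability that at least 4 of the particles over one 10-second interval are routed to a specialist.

0.2109

Thinning: the particles that are routed to a specialist themselves form a Poisson process with rate 0.25 × 0.94 = 0.235 per second.
Over the interval, μ = 0.235 × 10 = 2.35 (a 10-second interval = 10 seconds).
P(N ≥ 4) = 1 − P(N ≤ 3) ≈ 0.2109.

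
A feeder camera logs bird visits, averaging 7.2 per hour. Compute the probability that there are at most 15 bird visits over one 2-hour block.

Over the interval, μ = 7.2 × 2 = 14.4 (a 2-hour block = 2 hours).
P(N ≤ 15) = Σ_{j=0}^{15} e^(−μ) μ^j/j! ≈ 0.6293.

0.6293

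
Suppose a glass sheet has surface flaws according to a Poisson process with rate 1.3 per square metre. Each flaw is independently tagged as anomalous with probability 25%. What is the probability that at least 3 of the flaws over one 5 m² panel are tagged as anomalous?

0.2231

Thinning: the flaws that are tagged as anomalous themselves form a Poisson process with rate 0.25 × 1.3 = 0.325 per square metre.
Over the interval, μ = 0.325 × 5 = 1.625 (a 5 m² panel = 5 square metres).
P(N ≥ 3) = 1 − P(N ≤ 2) ≈ 0.2231.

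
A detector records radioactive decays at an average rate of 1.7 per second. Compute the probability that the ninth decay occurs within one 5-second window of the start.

Over the interval, μ = 1.7 × 5 = 8.5 (a 5-second window = 5 seconds).
The ninth arrival falls in the interval iff at least 9 events occur there: P(S_9 ≤ t) = P(N ≥ 9) = 1 − P(N ≤ 8) ≈ 0.4769.

0.4769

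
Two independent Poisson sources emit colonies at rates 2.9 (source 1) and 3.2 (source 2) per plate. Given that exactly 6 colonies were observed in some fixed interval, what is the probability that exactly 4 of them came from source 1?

0.2109

Given the total, each event is independently from source 1 with probability p = λ_1/(λ_1+λ_2) = 2.9/6.1 ≈ 0.4754.
So K ~ Binomial(6, 2.9/6.1): P(K = 4) = C(6,4) · (2.9/6.1)^4 · (3.2/6.1)^2 ≈ 0.2109.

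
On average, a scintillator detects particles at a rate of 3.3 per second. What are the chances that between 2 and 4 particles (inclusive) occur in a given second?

With mean μ = 3.3 per second,
P(2 ≤ N ≤ 4) = Σ_{j=2}^{4} e^(−3.3) · 3.3^j/j! ≈ 0.6040.

0.6040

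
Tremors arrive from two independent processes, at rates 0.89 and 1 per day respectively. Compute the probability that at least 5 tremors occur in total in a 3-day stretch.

Independent Poisson processes superpose: combined rate λ = 0.89 + 1 = 1.89 per day.
Over the interval, μ = 1.89 × 3 = 5.67 (a 3-day stretch = 3 days).
P(N ≥ 5) = 1 − P(N ≤ 4) ≈ 0.6684.

0.6684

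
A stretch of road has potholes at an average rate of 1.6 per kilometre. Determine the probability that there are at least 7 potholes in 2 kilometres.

Over the interval, μ = 1.6 × 2 = 3.2 (2 kilometres).
P(N ≥ 7) = 1 − P(N ≤ 6) = 1 − Σ_{j=0}^{6} e^(−μ) μ^j/j! ≈ 0.0446.

0.0446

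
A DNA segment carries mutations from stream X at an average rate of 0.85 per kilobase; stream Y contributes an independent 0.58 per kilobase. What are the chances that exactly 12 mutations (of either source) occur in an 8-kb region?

0.1128

Independent Poisson processes superpose: combined rate λ = 0.85 + 0.58 = 1.43 per kilobase.
Over the interval, μ = 1.43 × 8 = 11.44 (an 8-kb region = 8 kilobases).
P(N = 12) = e^(−11.44) · 11.44^12/12! ≈ 0.1128.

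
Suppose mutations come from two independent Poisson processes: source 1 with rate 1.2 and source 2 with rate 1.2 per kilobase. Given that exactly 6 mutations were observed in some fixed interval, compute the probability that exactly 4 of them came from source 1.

0.2344

Given the total, each event is independently from source 1 with probability p = λ_1/(λ_1+λ_2) = 1.2/2.4 = 0.5000.
So K ~ Binomial(6, 1.2/2.4): P(K = 4) = C(6,4) · (1.2/2.4)^4 · (1.2/2.4)^2 ≈ 0.2344.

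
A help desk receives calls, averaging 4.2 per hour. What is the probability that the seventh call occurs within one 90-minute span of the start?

0.4418

Over the interval, μ = 4.2 × 1.5 = 6.3 (a 90-minute span = 1.5 hours).
The seventh arrival falls in the interval iff at least 7 events occur there: P(S_7 ≤ t) = P(N ≥ 7) = 1 − P(N ≤ 6) ≈ 0.4418.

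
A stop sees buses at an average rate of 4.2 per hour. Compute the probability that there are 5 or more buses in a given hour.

With mean μ = 4.2 per hour,
P(N ≥ 5) = 1 − P(N ≤ 4) = 1 − Σ_{j=0}^{4} e^(−μ) μ^j/j! ≈ 0.4102.

0.4102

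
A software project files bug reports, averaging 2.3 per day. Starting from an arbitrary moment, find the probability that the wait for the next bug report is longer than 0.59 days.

The wait for the next event is exponential with rate λ = 2.3 per day.
P(T > 0.59) = e^(−λt) = e^(−2.3 × 0.59) = e^(−1.357) ≈ 0.2574.

0.2574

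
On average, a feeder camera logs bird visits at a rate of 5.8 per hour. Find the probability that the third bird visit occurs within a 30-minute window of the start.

Over the interval, μ = 5.8 × 0.5 = 2.9 (a 30-minute window = 0.5 hours).
The third arrival falls in the interval iff at least 3 events occur there: P(S_3 ≤ t) = P(N ≥ 3) = 1 − P(N ≤ 2) ≈ 0.5540.

0.5540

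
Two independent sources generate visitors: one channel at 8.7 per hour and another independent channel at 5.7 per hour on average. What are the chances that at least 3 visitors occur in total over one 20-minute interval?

Independent Poisson processes superpose: combined rate λ = 8.7 + 5.7 = 14.4 per hour.
Over the interval, μ = 14.4 × 1/3 = 4.8 (a 20-minute interval = 1/3 hours).
P(N ≥ 3) = 1 − P(N ≤ 2) ≈ 0.8575.

0.8575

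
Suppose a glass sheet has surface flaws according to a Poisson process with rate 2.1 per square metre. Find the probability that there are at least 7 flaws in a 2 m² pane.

Over the interval, μ = 2.1 × 2 = 4.2 (a 2 m² pane = 2 square metres).
P(N ≥ 7) = 1 − P(N ≤ 6) = 1 − Σ_{j=0}^{6} e^(−μ) μ^j/j! ≈ 0.1325.

0.1325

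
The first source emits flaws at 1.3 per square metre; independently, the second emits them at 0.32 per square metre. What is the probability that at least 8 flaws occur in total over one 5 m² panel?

Independent Poisson processes superpose: combined rate λ = 1.3 + 0.32 = 1.62 per square metre.
Over the interval, μ = 1.62 × 5 = 8.1 (a 5 m² panel = 5 square metres).
P(N ≥ 8) = 1 − P(N ≤ 7) ≈ 0.5609.

0.5609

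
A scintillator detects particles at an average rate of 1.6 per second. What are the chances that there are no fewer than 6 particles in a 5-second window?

0.8088

Over the interval, μ = 1.6 × 5 = 8 (a 5-second window = 5 seconds).
P(N ≥ 6) = 1 − P(N ≤ 5) = 1 − Σ_{j=0}^{5} e^(−μ) μ^j/j! ≈ 0.8088.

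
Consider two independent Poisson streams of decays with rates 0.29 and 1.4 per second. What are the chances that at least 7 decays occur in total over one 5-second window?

Independent Poisson processes superpose: combined rate λ = 0.29 + 1.4 = 1.69 per second.
Over the interval, μ = 1.69 × 5 = 8.45 (a 5-second window = 5 seconds).
P(N ≥ 7) = 1 − P(N ≤ 6) ≈ 0.7385.

0.7385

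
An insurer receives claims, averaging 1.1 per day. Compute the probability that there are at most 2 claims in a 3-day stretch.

Over the interval, μ = 1.1 × 3 = 3.3 (a 3-day stretch = 3 days).
P(N ≤ 2) = Σ_{j=0}^{2} e^(−μ) μ^j/j! ≈ 0.3594.

0.3594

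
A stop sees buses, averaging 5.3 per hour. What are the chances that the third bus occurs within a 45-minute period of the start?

Over the interval, μ = 5.3 × 0.75 = 3.975 (a 45-minute period = 0.75 hours).
The third arrival falls in the interval iff at least 3 events occur there: P(S_3 ≤ t) = P(N ≥ 3) = 1 − P(N ≤ 2) ≈ 0.7582.

0.7582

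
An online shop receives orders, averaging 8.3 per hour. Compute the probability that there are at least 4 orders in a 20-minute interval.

0.3007

Over the interval, μ = 8.3 × 1/3 ≈ 2.76667 (a 20-minute interval = 1/3 hours).
P(N ≥ 4) = 1 − P(N ≤ 3) = 1 − Σ_{j=0}^{3} e^(−μ) μ^j/j! ≈ 0.3007.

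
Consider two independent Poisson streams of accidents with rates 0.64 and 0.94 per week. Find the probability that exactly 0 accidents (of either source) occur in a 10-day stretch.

0.1046

Independent Poisson processes superpose: combined rate λ = 0.64 + 0.94 = 1.58 per week.
Over the interval, μ = 1.58 × 10/7 ≈ 2.25714 (a 10-day stretch = 10/7 weeks).
P(N = 0) = e^(−2.25714) · 2.25714^0/0! ≈ 0.1046.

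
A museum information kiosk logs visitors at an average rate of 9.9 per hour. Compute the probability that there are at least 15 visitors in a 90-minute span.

Over the interval, μ = 9.9 × 1.5 = 14.85 (a 90-minute span = 1.5 hours).
P(N ≥ 15) = 1 − P(N ≤ 14) = 1 − Σ_{j=0}^{14} e^(−μ) μ^j/j! ≈ 0.5189.

0.5189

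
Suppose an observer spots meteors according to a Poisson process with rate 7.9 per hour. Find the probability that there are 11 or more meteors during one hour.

With mean μ = 7.9 per hour,
P(N ≥ 11) = 1 − P(N ≤ 10) = 1 − Σ_{j=0}^{10} e^(−μ) μ^j/j! ≈ 0.1743.

0.1743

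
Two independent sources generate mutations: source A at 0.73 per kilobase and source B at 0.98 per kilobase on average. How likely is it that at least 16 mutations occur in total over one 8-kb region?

0.2994

Independent Poisson processes superpose: combined rate λ = 0.73 + 0.98 = 1.71 per kilobase.
Over the interval, μ = 1.71 × 8 = 13.68 (an 8-kb region = 8 kilobases).
P(N ≥ 16) = 1 − P(N ≤ 15) ≈ 0.2994.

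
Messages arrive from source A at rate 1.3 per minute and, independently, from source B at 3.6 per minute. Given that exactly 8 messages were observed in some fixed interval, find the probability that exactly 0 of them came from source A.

0.0849

Given the total, each event is independently from source A with probability p = λ_A/(λ_A+λ_B) = 1.3/4.9 ≈ 0.2653.
So K ~ Binomial(8, 1.3/4.9): P(K = 0) = C(8,0) · (1.3/4.9)^0 · (3.6/4.9)^8 ≈ 0.0849.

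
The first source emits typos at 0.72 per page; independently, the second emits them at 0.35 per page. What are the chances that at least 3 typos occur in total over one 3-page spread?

0.6222

Independent Poisson processes superpose: combined rate λ = 0.72 + 0.35 = 1.07 per page.
Over the interval, μ = 1.07 × 3 = 3.21 (a 3-page spread = 3 pages).
P(N ≥ 3) = 1 − P(N ≤ 2) ≈ 0.6222.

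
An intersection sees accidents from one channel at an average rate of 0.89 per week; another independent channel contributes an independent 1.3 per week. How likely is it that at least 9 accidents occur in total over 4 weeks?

Independent Poisson processes superpose: combined rate λ = 0.89 + 1.3 = 2.19 per week.
Over the interval, μ = 2.19 × 4 = 8.76 (4 weeks).
P(N ≥ 9) = 1 − P(N ≤ 8) ≈ 0.5123.

0.5123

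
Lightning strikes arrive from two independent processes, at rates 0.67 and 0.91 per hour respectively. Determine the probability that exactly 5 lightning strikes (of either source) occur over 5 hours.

0.0951

Independent Poisson processes superpose: combined rate λ = 0.67 + 0.91 = 1.58 per hour.
Over the interval, μ = 1.58 × 5 = 7.9 (5 hours).
P(N = 5) = e^(−7.9) · 7.9^5/5! ≈ 0.0951.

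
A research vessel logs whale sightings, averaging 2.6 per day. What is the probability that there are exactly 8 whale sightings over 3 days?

0.1392

Over the interval, μ = 2.6 × 3 = 7.8 (3 days).
P(N = 8) = e^(−μ) μ^8/8! = e^(−7.8) · 7.8^8/40320 ≈ 0.1392.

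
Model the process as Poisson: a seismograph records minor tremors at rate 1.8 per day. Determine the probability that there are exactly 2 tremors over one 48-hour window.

Over the interval, μ = 1.8 × 2 = 3.6 (a 48-hour window = 2 days).
P(N = 2) = e^(−μ) μ^2/2! = e^(−3.6) · 3.6^2/2 ≈ 0.1771.

0.1771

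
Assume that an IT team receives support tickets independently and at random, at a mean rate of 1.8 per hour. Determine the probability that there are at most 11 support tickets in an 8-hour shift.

0.2277

Over the interval, μ = 1.8 × 8 = 14.4 (an 8-hour shift = 8 hours).
P(N ≤ 11) = Σ_{j=0}^{11} e^(−μ) μ^j/j! ≈ 0.2277.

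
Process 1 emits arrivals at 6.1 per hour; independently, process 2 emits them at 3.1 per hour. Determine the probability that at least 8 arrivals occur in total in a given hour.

0.6990

Independent Poisson processes superpose: combined rate λ = 6.1 + 3.1 = 9.2 per hour.
So μ = 9.2.
P(N ≥ 8) = 1 − P(N ≤ 7) ≈ 0.6990.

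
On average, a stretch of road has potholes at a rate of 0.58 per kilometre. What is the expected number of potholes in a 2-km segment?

1.16

E[N] = λt = 0.58 × 2 = 1.16 (a 2-km segment = 2 kilometres).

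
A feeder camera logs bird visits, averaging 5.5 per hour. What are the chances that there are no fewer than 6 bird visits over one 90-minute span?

Over the interval, μ = 5.5 × 1.5 = 8.25 (a 90-minute span = 1.5 hours).
P(N ≥ 6) = 1 − P(N ≤ 5) = 1 − Σ_{j=0}^{5} e^(−μ) μ^j/j! ≈ 0.8306.

0.8306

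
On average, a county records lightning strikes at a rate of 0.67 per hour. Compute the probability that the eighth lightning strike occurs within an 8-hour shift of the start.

Over the interval, μ = 0.67 × 8 = 5.36 (an 8-hour shift = 8 hours).
The eighth arrival falls in the interval iff at least 8 events occur there: P(S_8 ≤ t) = P(N ≥ 8) = 1 − P(N ≤ 7) ≈ 0.1736.

0.1736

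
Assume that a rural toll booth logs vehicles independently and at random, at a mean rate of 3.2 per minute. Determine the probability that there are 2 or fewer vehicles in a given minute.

With mean μ = 3.2 per minute,
P(N ≤ 2) = Σ_{j=0}^{2} e^(−μ) μ^j/j! ≈ 0.3799.

0.3799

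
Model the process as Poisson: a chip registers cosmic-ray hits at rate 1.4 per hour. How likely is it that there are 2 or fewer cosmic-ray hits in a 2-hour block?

Over the interval, μ = 1.4 × 2 = 2.8 (a 2-hour block = 2 hours).
P(N ≤ 2) = Σ_{j=0}^{2} e^(−μ) μ^j/j! ≈ 0.4695.

0.4695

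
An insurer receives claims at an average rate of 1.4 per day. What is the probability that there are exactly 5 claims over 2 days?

0.0872

Over the interval, μ = 1.4 × 2 = 2.8 (2 days).
P(N = 5) = e^(−μ) μ^5/5! = e^(−2.8) · 2.8^5/120 ≈ 0.0872.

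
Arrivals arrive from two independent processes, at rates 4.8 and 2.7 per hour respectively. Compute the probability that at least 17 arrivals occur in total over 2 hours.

Independent Poisson processes superpose: combined rate λ = 4.8 + 2.7 = 7.5 per hour.
Over the interval, μ = 7.5 × 2 = 15 (2 hours).
P(N ≥ 17) = 1 − P(N ≤ 16) ≈ 0.3359.

0.3359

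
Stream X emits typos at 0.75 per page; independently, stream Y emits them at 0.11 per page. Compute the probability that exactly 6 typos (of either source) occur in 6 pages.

Independent Poisson processes superpose: combined rate λ = 0.75 + 0.11 = 0.86 per page.
Over the interval, μ = 0.86 × 6 = 5.16 (6 pages).
P(N = 6) = e^(−5.16) · 5.16^6/6! ≈ 0.1505.

0.1505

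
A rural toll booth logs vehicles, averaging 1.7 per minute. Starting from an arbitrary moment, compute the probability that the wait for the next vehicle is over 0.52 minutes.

0.4131

The wait for the next event is exponential with rate λ = 1.7 per minute.
P(T > 0.52) = e^(−λt) = e^(−1.7 × 0.52) = e^(−0.884) ≈ 0.4131.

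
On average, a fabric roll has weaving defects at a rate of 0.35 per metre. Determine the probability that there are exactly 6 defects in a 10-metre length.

0.0771

Over the interval, μ = 0.35 × 10 = 3.5 (a 10-metre length = 10 metres).
P(N = 6) = e^(−μ) μ^6/6! = e^(−3.5) · 3.5^6/720 ≈ 0.0771.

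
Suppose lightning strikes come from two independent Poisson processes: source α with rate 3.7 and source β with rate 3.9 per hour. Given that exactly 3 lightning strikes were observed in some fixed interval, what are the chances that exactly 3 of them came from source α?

0.1154

Given the total, each event is independently from source α with probability p = λ_α/(λ_α+λ_β) = 3.7/7.6 ≈ 0.4868.
So K ~ Binomial(3, 3.7/7.6): P(K = 3) = C(3,3) · (3.7/7.6)^3 · (3.9/7.6)^0 ≈ 0.1154.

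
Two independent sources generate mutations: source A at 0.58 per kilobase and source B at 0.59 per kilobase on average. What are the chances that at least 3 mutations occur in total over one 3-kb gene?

Independent Poisson processes superpose: combined rate λ = 0.58 + 0.59 = 1.17 per kilobase.
Over the interval, μ = 1.17 × 3 = 3.51 (a 3-kb gene = 3 kilobases).
P(N ≥ 3) = 1 − P(N ≤ 2) ≈ 0.6810.

0.6810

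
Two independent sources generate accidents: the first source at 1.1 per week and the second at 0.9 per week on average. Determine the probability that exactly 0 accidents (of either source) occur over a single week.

0.1353

Independent Poisson processes superpose: combined rate λ = 1.1 + 0.9 = 2 per week.
So μ = 2.
P(N = 0) = e^(−2) · 2^0/0! ≈ 0.1353.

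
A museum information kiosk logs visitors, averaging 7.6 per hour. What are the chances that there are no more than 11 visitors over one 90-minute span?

Over the interval, μ = 7.6 × 1.5 = 11.4 (a 90-minute span = 1.5 hours).
P(N ≤ 11) = Σ_{j=0}^{11} e^(−μ) μ^j/j! ≈ 0.5316.

0.5316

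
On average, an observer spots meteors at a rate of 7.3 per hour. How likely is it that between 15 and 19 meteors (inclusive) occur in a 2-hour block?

0.3892

Over the interval, μ = 7.3 × 2 = 14.6 (a 2-hour block = 2 hours).
P(15 ≤ N ≤ 19) = Σ_{j=15}^{19} e^(−14.6) · 14.6^j/j! ≈ 0.3892.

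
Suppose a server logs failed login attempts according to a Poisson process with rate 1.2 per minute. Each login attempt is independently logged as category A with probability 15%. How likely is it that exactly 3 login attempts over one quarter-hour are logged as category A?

0.2205

Thinning: the login attempts that are logged as category A themselves form a Poisson process with rate 0.15 × 1.2 = 0.18 per minute.
Over the interval, μ = 0.18 × 15 = 2.7 (a quarter-hour = 15 minutes).
P(N = 3) = e^(−2.7) · 2.7^3/3! ≈ 0.2205.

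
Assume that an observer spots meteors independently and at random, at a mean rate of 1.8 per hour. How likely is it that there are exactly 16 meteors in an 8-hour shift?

Over the interval, μ = 1.8 × 8 = 14.4 (an 8-hour shift = 8 hours).
P(N = 16) = e^(−μ) μ^16/16! = e^(−14.4) · 14.4^16/20922789888000 ≈ 0.0911.

0.0911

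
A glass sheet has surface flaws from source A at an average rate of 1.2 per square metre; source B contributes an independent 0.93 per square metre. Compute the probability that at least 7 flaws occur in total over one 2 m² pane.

0.1395

Independent Poisson processes superpose: combined rate λ = 1.2 + 0.93 = 2.13 per square metre.
Over the interval, μ = 2.13 × 2 = 4.26 (a 2 m² pane = 2 square metres).
P(N ≥ 7) = 1 − P(N ≤ 6) ≈ 0.1395.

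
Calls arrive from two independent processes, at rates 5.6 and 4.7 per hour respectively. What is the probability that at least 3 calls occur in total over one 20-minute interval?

Independent Poisson processes superpose: combined rate λ = 5.6 + 4.7 = 10.3 per hour.
Over the interval, μ = 10.3 × 1/3 ≈ 3.43333 (a 20-minute interval = 1/3 hours).
P(N ≥ 3) = 1 − P(N ≤ 2) ≈ 0.6666.

0.6666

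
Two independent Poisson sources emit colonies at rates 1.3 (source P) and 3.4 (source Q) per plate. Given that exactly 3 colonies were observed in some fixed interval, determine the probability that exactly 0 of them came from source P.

Given the total, each event is independently from source P with probability p = λ_P/(λ_P+λ_Q) = 1.3/4.7 ≈ 0.2766.
So K ~ Binomial(3, 1.3/4.7): P(K = 0) = C(3,0) · (1.3/4.7)^0 · (3.4/4.7)^3 ≈ 0.3786.

0.3786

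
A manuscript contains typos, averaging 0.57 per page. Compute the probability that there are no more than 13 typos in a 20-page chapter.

Over the interval, μ = 0.57 × 20 = 11.4 (a 20-page chapter = 20 pages).
P(N ≤ 13) = Σ_{j=0}^{13} e^(−μ) μ^j/j! ≈ 0.7430.

0.7430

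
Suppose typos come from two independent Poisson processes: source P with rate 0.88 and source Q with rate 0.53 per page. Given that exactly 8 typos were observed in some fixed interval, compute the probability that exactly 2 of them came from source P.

0.0308

Given the total, each event is independently from source P with probability p = λ_P/(λ_P+λ_Q) = 0.88/1.41 ≈ 0.6241.
So K ~ Binomial(8, 0.88/1.41): P(K = 2) = C(8,2) · (0.88/1.41)^2 · (0.53/1.41)^6 ≈ 0.0308.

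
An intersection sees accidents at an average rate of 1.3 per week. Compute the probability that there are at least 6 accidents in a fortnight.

Over the interval, μ = 1.3 × 2 = 2.6 (a fortnight = 2 weeks).
P(N ≥ 6) = 1 − P(N ≤ 5) = 1 − Σ_{j=0}^{5} e^(−μ) μ^j/j! ≈ 0.0490.

0.0490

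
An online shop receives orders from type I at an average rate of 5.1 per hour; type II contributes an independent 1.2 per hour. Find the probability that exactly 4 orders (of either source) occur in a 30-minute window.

0.1758

Independent Poisson processes superpose: combined rate λ = 5.1 + 1.2 = 6.3 per hour.
Over the interval, μ = 6.3 × 0.5 = 3.15 (a 30-minute window = 0.5 hours).
P(N = 4) = e^(−3.15) · 3.15^4/4! ≈ 0.1758.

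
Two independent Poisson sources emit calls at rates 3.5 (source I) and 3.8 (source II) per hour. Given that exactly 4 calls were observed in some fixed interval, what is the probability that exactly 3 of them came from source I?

Given the total, each event is independently from source I with probability p = λ_I/(λ_I+λ_II) = 3.5/7.3 ≈ 0.4795.
So K ~ Binomial(4, 3.5/7.3): P(K = 3) = C(4,3) · (3.5/7.3)^3 · (3.8/7.3)^1 ≈ 0.2295.

0.2295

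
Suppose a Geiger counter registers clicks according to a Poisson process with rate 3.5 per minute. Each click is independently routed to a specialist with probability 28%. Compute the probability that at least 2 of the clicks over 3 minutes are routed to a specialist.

0.7917

Thinning: the clicks that are routed to a specialist themselves form a Poisson process with rate 0.28 × 3.5 = 0.98 per minute.
Over the interval, μ = 0.98 × 3 = 2.94 (3 minutes).
P(N ≥ 2) = 1 − P(N ≤ 1) ≈ 0.7917.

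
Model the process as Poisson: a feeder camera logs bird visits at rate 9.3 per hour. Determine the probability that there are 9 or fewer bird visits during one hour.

0.5479

With mean μ = 9.3 per hour,
P(N ≤ 9) = Σ_{j=0}^{9} e^(−μ) μ^j/j! ≈ 0.5479.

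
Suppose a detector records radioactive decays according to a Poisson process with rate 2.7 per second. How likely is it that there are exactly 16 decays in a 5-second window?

Over the interval, μ = 2.7 × 5 = 13.5 (a 5-second window = 5 seconds).
P(N = 16) = e^(−μ) μ^16/16! = e^(−13.5) · 13.5^16/20922789888000 ≈ 0.0798.

0.0798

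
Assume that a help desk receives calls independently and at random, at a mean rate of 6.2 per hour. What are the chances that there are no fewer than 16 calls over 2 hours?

Over the interval, μ = 6.2 × 2 = 12.4 (2 hours).
P(N ≥ 16) = 1 − P(N ≤ 15) = 1 − Σ_{j=0}^{15} e^(−μ) μ^j/j! ≈ 0.1860.

0.1860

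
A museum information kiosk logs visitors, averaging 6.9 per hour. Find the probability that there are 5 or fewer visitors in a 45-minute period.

Over the interval, μ = 6.9 × 0.75 = 5.175 (a 45-minute period = 0.75 hours).
P(N ≤ 5) = Σ_{j=0}^{5} e^(−μ) μ^j/j! ≈ 0.5853.

0.5853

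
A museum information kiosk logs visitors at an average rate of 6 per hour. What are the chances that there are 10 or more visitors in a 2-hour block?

0.7576

Over the interval, μ = 6 × 2 = 12 (a 2-hour block = 2 hours).
P(N ≥ 10) = 1 − P(N ≤ 9) = 1 − Σ_{j=0}^{9} e^(−μ) μ^j/j! ≈ 0.7576.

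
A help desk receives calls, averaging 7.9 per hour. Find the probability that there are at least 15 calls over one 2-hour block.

0.6136

Over the interval, μ = 7.9 × 2 = 15.8 (a 2-hour block = 2 hours).
P(N ≥ 15) = 1 − P(N ≤ 14) = 1 − Σ_{j=0}^{14} e^(−μ) μ^j/j! ≈ 0.6136.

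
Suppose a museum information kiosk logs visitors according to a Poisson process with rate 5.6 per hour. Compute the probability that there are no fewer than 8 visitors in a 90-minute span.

0.6013

Over the interval, μ = 5.6 × 1.5 = 8.4 (a 90-minute span = 1.5 hours).
P(N ≥ 8) = 1 − P(N ≤ 7) = 1 − Σ_{j=0}^{7} e^(−μ) μ^j/j! ≈ 0.6013.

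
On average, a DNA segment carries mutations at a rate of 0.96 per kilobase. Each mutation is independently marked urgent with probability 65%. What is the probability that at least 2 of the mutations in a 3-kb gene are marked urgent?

0.5582

Thinning: the mutations that are marked urgent themselves form a Poisson process with rate 0.65 × 0.96 = 0.624 per kilobase.
Over the interval, μ = 0.624 × 3 = 1.872 (a 3-kb gene = 3 kilobases).
P(N ≥ 2) = 1 − P(N ≤ 1) ≈ 0.5582.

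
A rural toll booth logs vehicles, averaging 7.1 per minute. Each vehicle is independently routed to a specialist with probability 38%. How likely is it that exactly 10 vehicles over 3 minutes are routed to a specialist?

0.1016

Thinning: the vehicles that are routed to a specialist themselves form a Poisson process with rate 0.38 × 7.1 = 2.698 per minute.
Over the interval, μ = 2.698 × 3 = 8.094 (3 minutes).
P(N = 10) = e^(−8.094) · 8.094^10/10! ≈ 0.1016.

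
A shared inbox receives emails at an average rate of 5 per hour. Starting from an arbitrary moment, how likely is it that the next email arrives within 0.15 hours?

Inter-arrival times are exponential with rate λ = 5 per hour.
P(T ≤ 0.15) = 1 − e^(−λt) = 1 − e^(−5 × 0.15) = 1 − e^(−0.75) ≈ 0.5276.

0.5276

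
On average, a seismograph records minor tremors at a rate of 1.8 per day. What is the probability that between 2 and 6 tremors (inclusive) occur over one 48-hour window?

Over the interval, μ = 1.8 × 2 = 3.6 (a 48-hour window = 2 days).
P(2 ≤ N ≤ 6) = Σ_{j=2}^{6} e^(−3.6) · 3.6^j/j! ≈ 0.8010.

0.8010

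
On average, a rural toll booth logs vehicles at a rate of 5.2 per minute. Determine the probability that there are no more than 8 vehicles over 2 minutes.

Over the interval, μ = 5.2 × 2 = 10.4 (2 minutes).
P(N ≤ 8) = Σ_{j=0}^{8} e^(−μ) μ^j/j! ≈ 0.2896.

0.2896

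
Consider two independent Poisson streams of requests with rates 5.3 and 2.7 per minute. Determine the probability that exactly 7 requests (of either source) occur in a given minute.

Independent Poisson processes superpose: combined rate λ = 5.3 + 2.7 = 8 per minute.
So μ = 8.
P(N = 7) = e^(−8) · 8^7/7! ≈ 0.1396.

0.1396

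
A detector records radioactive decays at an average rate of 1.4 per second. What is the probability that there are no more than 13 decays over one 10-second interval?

Over the interval, μ = 1.4 × 10 = 14 (a 10-second interval = 10 seconds).
P(N ≤ 13) = Σ_{j=0}^{13} e^(−μ) μ^j/j! ≈ 0.4644.

0.4644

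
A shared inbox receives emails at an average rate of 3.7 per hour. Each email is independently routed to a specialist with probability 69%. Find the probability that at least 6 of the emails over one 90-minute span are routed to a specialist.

Thinning: the emails that are routed to a specialist themselves form a Poisson process with rate 0.69 × 3.7 = 2.553 per hour.
Over the interval, μ = 2.553 × 1.5 = 3.8295 (a 90-minute span = 1.5 hours).
P(N ≥ 6) = 1 − P(N ≤ 5) ≈ 0.1888.

0.1888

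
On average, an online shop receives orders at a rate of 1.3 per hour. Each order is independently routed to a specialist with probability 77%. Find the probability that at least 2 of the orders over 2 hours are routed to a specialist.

0.5945

Thinning: the orders that are routed to a specialist themselves form a Poisson process with rate 0.77 × 1.3 = 1.001 per hour.
Over the interval, μ = 1.001 × 2 = 2.002 (2 hours).
P(N ≥ 2) = 1 − P(N ≤ 1) ≈ 0.5945.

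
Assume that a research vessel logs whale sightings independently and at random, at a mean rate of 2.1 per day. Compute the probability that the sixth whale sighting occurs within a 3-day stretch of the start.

0.6012

Over the interval, μ = 2.1 × 3 = 6.3 (a 3-day stretch = 3 days).
The sixth arrival falls in the interval iff at least 6 events occur there: P(S_6 ≤ t) = P(N ≥ 6) = 1 − P(N ≤ 5) ≈ 0.6012.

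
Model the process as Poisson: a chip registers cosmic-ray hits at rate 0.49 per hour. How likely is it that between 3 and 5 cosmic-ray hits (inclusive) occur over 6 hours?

Over the interval, μ = 0.49 × 6 = 2.94 (6 hours).
P(3 ≤ N ≤ 5) = Σ_{j=3}^{5} e^(−2.94) · 2.94^j/j! ≈ 0.4852.

0.4852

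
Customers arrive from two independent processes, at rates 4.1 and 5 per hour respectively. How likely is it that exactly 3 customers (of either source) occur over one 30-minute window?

Independent Poisson processes superpose: combined rate λ = 4.1 + 5 = 9.1 per hour.
Over the interval, μ = 9.1 × 0.5 = 4.55 (a 30-minute window = 0.5 hours).
P(N = 3) = e^(−4.55) · 4.55^3/3! ≈ 0.1659.

0.1659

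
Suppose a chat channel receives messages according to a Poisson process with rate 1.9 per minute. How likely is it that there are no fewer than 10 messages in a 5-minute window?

0.4782

Over the interval, μ = 1.9 × 5 = 9.5 (a 5-minute window = 5 minutes).
P(N ≥ 10) = 1 − P(N ≤ 9) = 1 − Σ_{j=0}^{9} e^(−μ) μ^j/j! ≈ 0.4782.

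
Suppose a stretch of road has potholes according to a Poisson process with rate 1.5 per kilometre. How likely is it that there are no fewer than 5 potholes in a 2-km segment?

Over the interval, μ = 1.5 × 2 = 3 (a 2-km segment = 2 kilometres).
P(N ≥ 5) = 1 − P(N ≤ 4) = 1 − Σ_{j=0}^{4} e^(−μ) μ^j/j! ≈ 0.1847.

0.1847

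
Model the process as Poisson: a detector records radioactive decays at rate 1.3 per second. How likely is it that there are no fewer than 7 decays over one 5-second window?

Over the interval, μ = 1.3 × 5 = 6.5 (a 5-second window = 5 seconds).
P(N ≥ 7) = 1 − P(N ≤ 6) = 1 − Σ_{j=0}^{6} e^(−μ) μ^j/j! ≈ 0.4735.

0.4735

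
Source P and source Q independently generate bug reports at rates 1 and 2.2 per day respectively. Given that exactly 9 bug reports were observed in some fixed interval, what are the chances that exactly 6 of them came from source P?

0.0254

Given the total, each event is independently from source P with probability p = λ_P/(λ_P+λ_Q) = 1/3.2 = 0.3125.
So K ~ Binomial(9, 1/3.2): P(K = 6) = C(9,6) · (1/3.2)^6 · (2.2/3.2)^3 ≈ 0.0254.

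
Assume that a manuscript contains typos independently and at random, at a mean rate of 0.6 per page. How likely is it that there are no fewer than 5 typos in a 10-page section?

Over the interval, μ = 0.6 × 10 = 6 (a 10-page section = 10 pages).
P(N ≥ 5) = 1 − P(N ≤ 4) = 1 − Σ_{j=0}^{4} e^(−μ) μ^j/j! ≈ 0.7149.

0.7149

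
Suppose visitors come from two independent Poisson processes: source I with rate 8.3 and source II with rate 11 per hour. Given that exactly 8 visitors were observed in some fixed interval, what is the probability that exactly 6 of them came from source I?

Given the total, each event is independently from source I with probability p = λ_I/(λ_I+λ_II) = 8.3/19.3 ≈ 0.4301.
So K ~ Binomial(8, 8.3/19.3): P(K = 6) = C(8,6) · (8.3/19.3)^6 · (11/19.3)^2 ≈ 0.0575.

0.0575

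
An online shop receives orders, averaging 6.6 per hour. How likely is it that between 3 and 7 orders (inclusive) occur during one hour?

0.6181

With mean μ = 6.6 per hour,
P(3 ≤ N ≤ 7) = Σ_{j=3}^{7} e^(−6.6) · 6.6^j/j! ≈ 0.6181.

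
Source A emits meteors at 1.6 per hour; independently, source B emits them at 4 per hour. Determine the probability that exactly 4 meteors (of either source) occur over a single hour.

0.1515

Independent Poisson processes superpose: combined rate λ = 1.6 + 4 = 5.6 per hour.
So μ = 5.6.
P(N = 4) = e^(−5.6) · 5.6^4/4! ≈ 0.1515.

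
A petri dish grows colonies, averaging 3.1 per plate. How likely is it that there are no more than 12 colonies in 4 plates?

0.5303

Over the interval, μ = 3.1 × 4 = 12.4 (4 plates).
P(N ≤ 12) = Σ_{j=0}^{12} e^(−μ) μ^j/j! ≈ 0.5303.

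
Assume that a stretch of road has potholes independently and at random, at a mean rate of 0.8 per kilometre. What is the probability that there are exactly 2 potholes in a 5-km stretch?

0.1465

Over the interval, μ = 0.8 × 5 = 4 (a 5-km stretch = 5 kilometres).
P(N = 2) = e^(−μ) μ^2/2! = e^(−4) · 4^2/2 ≈ 0.1465.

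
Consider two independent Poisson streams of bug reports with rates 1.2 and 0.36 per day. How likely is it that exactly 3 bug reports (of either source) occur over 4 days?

Independent Poisson processes superpose: combined rate λ = 1.2 + 0.36 = 1.56 per day.
Over the interval, μ = 1.56 × 4 = 6.24 (4 days).
P(N = 3) = e^(−6.24) · 6.24^3/3! ≈ 0.0790.

0.0790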